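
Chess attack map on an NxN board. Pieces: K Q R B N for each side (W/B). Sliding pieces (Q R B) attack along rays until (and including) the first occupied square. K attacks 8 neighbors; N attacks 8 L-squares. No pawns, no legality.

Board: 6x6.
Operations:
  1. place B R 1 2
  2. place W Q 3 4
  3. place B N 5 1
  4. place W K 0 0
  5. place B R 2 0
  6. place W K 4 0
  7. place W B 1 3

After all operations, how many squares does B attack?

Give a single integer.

Answer: 16

Derivation:
Op 1: place BR@(1,2)
Op 2: place WQ@(3,4)
Op 3: place BN@(5,1)
Op 4: place WK@(0,0)
Op 5: place BR@(2,0)
Op 6: place WK@(4,0)
Op 7: place WB@(1,3)
Per-piece attacks for B:
  BR@(1,2): attacks (1,3) (1,1) (1,0) (2,2) (3,2) (4,2) (5,2) (0,2) [ray(0,1) blocked at (1,3)]
  BR@(2,0): attacks (2,1) (2,2) (2,3) (2,4) (2,5) (3,0) (4,0) (1,0) (0,0) [ray(1,0) blocked at (4,0); ray(-1,0) blocked at (0,0)]
  BN@(5,1): attacks (4,3) (3,2) (3,0)
Union (16 distinct): (0,0) (0,2) (1,0) (1,1) (1,3) (2,1) (2,2) (2,3) (2,4) (2,5) (3,0) (3,2) (4,0) (4,2) (4,3) (5,2)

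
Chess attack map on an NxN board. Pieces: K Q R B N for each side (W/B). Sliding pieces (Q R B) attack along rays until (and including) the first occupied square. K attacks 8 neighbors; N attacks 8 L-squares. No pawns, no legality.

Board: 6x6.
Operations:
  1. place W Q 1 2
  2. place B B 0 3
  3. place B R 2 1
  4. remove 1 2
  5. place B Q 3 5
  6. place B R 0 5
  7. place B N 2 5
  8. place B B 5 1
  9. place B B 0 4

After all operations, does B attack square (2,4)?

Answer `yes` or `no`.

Op 1: place WQ@(1,2)
Op 2: place BB@(0,3)
Op 3: place BR@(2,1)
Op 4: remove (1,2)
Op 5: place BQ@(3,5)
Op 6: place BR@(0,5)
Op 7: place BN@(2,5)
Op 8: place BB@(5,1)
Op 9: place BB@(0,4)
Per-piece attacks for B:
  BB@(0,3): attacks (1,4) (2,5) (1,2) (2,1) [ray(1,1) blocked at (2,5); ray(1,-1) blocked at (2,1)]
  BB@(0,4): attacks (1,5) (1,3) (2,2) (3,1) (4,0)
  BR@(0,5): attacks (0,4) (1,5) (2,5) [ray(0,-1) blocked at (0,4); ray(1,0) blocked at (2,5)]
  BR@(2,1): attacks (2,2) (2,3) (2,4) (2,5) (2,0) (3,1) (4,1) (5,1) (1,1) (0,1) [ray(0,1) blocked at (2,5); ray(1,0) blocked at (5,1)]
  BN@(2,5): attacks (3,3) (4,4) (1,3) (0,4)
  BQ@(3,5): attacks (3,4) (3,3) (3,2) (3,1) (3,0) (4,5) (5,5) (2,5) (4,4) (5,3) (2,4) (1,3) (0,2) [ray(-1,0) blocked at (2,5)]
  BB@(5,1): attacks (4,2) (3,3) (2,4) (1,5) (4,0)
B attacks (2,4): yes

Answer: yes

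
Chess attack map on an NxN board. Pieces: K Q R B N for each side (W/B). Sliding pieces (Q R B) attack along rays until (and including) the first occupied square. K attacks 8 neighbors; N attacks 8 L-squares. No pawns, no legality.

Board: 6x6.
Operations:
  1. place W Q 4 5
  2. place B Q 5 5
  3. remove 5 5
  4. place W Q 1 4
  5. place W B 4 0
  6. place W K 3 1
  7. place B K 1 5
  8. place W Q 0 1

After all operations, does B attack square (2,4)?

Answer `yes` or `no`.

Answer: yes

Derivation:
Op 1: place WQ@(4,5)
Op 2: place BQ@(5,5)
Op 3: remove (5,5)
Op 4: place WQ@(1,4)
Op 5: place WB@(4,0)
Op 6: place WK@(3,1)
Op 7: place BK@(1,5)
Op 8: place WQ@(0,1)
Per-piece attacks for B:
  BK@(1,5): attacks (1,4) (2,5) (0,5) (2,4) (0,4)
B attacks (2,4): yes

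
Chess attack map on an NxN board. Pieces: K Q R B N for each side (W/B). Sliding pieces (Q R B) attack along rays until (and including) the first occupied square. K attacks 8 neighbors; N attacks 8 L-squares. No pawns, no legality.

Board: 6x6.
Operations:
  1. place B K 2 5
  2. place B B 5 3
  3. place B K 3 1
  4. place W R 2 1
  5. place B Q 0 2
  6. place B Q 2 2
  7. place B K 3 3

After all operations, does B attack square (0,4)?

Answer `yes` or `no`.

Op 1: place BK@(2,5)
Op 2: place BB@(5,3)
Op 3: place BK@(3,1)
Op 4: place WR@(2,1)
Op 5: place BQ@(0,2)
Op 6: place BQ@(2,2)
Op 7: place BK@(3,3)
Per-piece attacks for B:
  BQ@(0,2): attacks (0,3) (0,4) (0,5) (0,1) (0,0) (1,2) (2,2) (1,3) (2,4) (3,5) (1,1) (2,0) [ray(1,0) blocked at (2,2)]
  BQ@(2,2): attacks (2,3) (2,4) (2,5) (2,1) (3,2) (4,2) (5,2) (1,2) (0,2) (3,3) (3,1) (1,3) (0,4) (1,1) (0,0) [ray(0,1) blocked at (2,5); ray(0,-1) blocked at (2,1); ray(-1,0) blocked at (0,2); ray(1,1) blocked at (3,3); ray(1,-1) blocked at (3,1)]
  BK@(2,5): attacks (2,4) (3,5) (1,5) (3,4) (1,4)
  BK@(3,1): attacks (3,2) (3,0) (4,1) (2,1) (4,2) (4,0) (2,2) (2,0)
  BK@(3,3): attacks (3,4) (3,2) (4,3) (2,3) (4,4) (4,2) (2,4) (2,2)
  BB@(5,3): attacks (4,4) (3,5) (4,2) (3,1) [ray(-1,-1) blocked at (3,1)]
B attacks (0,4): yes

Answer: yes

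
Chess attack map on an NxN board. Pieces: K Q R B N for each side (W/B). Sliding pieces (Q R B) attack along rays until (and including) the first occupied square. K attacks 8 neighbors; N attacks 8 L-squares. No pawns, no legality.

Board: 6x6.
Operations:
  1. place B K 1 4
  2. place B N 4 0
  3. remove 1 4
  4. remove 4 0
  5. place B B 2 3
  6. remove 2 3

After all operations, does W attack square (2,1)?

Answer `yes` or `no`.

Answer: no

Derivation:
Op 1: place BK@(1,4)
Op 2: place BN@(4,0)
Op 3: remove (1,4)
Op 4: remove (4,0)
Op 5: place BB@(2,3)
Op 6: remove (2,3)
Per-piece attacks for W:
W attacks (2,1): no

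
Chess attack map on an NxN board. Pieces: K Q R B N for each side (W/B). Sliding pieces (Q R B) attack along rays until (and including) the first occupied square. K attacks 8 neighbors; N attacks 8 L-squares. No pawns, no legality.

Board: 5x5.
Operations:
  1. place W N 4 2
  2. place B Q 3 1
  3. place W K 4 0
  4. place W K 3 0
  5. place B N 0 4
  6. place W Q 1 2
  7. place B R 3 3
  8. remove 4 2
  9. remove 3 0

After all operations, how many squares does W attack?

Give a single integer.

Answer: 16

Derivation:
Op 1: place WN@(4,2)
Op 2: place BQ@(3,1)
Op 3: place WK@(4,0)
Op 4: place WK@(3,0)
Op 5: place BN@(0,4)
Op 6: place WQ@(1,2)
Op 7: place BR@(3,3)
Op 8: remove (4,2)
Op 9: remove (3,0)
Per-piece attacks for W:
  WQ@(1,2): attacks (1,3) (1,4) (1,1) (1,0) (2,2) (3,2) (4,2) (0,2) (2,3) (3,4) (2,1) (3,0) (0,3) (0,1)
  WK@(4,0): attacks (4,1) (3,0) (3,1)
Union (16 distinct): (0,1) (0,2) (0,3) (1,0) (1,1) (1,3) (1,4) (2,1) (2,2) (2,3) (3,0) (3,1) (3,2) (3,4) (4,1) (4,2)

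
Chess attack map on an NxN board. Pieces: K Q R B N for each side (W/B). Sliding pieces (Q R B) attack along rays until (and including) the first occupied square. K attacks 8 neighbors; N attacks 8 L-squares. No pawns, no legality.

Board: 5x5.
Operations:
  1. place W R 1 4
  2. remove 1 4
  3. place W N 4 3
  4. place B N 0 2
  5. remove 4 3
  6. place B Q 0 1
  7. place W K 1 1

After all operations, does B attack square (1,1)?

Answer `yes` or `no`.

Answer: yes

Derivation:
Op 1: place WR@(1,4)
Op 2: remove (1,4)
Op 3: place WN@(4,3)
Op 4: place BN@(0,2)
Op 5: remove (4,3)
Op 6: place BQ@(0,1)
Op 7: place WK@(1,1)
Per-piece attacks for B:
  BQ@(0,1): attacks (0,2) (0,0) (1,1) (1,2) (2,3) (3,4) (1,0) [ray(0,1) blocked at (0,2); ray(1,0) blocked at (1,1)]
  BN@(0,2): attacks (1,4) (2,3) (1,0) (2,1)
B attacks (1,1): yes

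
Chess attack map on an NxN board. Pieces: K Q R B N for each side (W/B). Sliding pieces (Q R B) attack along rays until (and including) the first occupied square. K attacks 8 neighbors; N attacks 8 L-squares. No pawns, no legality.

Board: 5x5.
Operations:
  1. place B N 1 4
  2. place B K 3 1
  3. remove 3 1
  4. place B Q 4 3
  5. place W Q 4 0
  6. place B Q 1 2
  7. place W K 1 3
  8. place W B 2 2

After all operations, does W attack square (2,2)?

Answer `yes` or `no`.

Answer: yes

Derivation:
Op 1: place BN@(1,4)
Op 2: place BK@(3,1)
Op 3: remove (3,1)
Op 4: place BQ@(4,3)
Op 5: place WQ@(4,0)
Op 6: place BQ@(1,2)
Op 7: place WK@(1,3)
Op 8: place WB@(2,2)
Per-piece attacks for W:
  WK@(1,3): attacks (1,4) (1,2) (2,3) (0,3) (2,4) (2,2) (0,4) (0,2)
  WB@(2,2): attacks (3,3) (4,4) (3,1) (4,0) (1,3) (1,1) (0,0) [ray(1,-1) blocked at (4,0); ray(-1,1) blocked at (1,3)]
  WQ@(4,0): attacks (4,1) (4,2) (4,3) (3,0) (2,0) (1,0) (0,0) (3,1) (2,2) [ray(0,1) blocked at (4,3); ray(-1,1) blocked at (2,2)]
W attacks (2,2): yes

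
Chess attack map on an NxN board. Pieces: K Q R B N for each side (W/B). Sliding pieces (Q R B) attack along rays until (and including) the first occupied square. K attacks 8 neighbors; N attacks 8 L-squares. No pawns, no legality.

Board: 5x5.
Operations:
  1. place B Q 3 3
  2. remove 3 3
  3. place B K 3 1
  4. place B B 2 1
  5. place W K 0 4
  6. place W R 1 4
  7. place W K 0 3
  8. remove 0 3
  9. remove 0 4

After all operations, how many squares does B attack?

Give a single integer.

Answer: 12

Derivation:
Op 1: place BQ@(3,3)
Op 2: remove (3,3)
Op 3: place BK@(3,1)
Op 4: place BB@(2,1)
Op 5: place WK@(0,4)
Op 6: place WR@(1,4)
Op 7: place WK@(0,3)
Op 8: remove (0,3)
Op 9: remove (0,4)
Per-piece attacks for B:
  BB@(2,1): attacks (3,2) (4,3) (3,0) (1,2) (0,3) (1,0)
  BK@(3,1): attacks (3,2) (3,0) (4,1) (2,1) (4,2) (4,0) (2,2) (2,0)
Union (12 distinct): (0,3) (1,0) (1,2) (2,0) (2,1) (2,2) (3,0) (3,2) (4,0) (4,1) (4,2) (4,3)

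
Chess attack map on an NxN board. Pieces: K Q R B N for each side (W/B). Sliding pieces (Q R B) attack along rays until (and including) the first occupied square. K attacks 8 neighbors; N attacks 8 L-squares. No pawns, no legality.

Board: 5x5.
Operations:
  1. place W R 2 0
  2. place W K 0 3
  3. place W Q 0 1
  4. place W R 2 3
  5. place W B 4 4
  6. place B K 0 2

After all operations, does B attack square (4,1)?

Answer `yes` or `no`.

Op 1: place WR@(2,0)
Op 2: place WK@(0,3)
Op 3: place WQ@(0,1)
Op 4: place WR@(2,3)
Op 5: place WB@(4,4)
Op 6: place BK@(0,2)
Per-piece attacks for B:
  BK@(0,2): attacks (0,3) (0,1) (1,2) (1,3) (1,1)
B attacks (4,1): no

Answer: no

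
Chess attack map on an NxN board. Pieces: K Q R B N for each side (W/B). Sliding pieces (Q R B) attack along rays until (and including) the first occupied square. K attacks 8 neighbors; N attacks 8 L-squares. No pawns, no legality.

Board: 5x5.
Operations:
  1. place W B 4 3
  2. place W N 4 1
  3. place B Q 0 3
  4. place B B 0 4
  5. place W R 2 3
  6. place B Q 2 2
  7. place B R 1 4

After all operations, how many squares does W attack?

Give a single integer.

Answer: 11

Derivation:
Op 1: place WB@(4,3)
Op 2: place WN@(4,1)
Op 3: place BQ@(0,3)
Op 4: place BB@(0,4)
Op 5: place WR@(2,3)
Op 6: place BQ@(2,2)
Op 7: place BR@(1,4)
Per-piece attacks for W:
  WR@(2,3): attacks (2,4) (2,2) (3,3) (4,3) (1,3) (0,3) [ray(0,-1) blocked at (2,2); ray(1,0) blocked at (4,3); ray(-1,0) blocked at (0,3)]
  WN@(4,1): attacks (3,3) (2,2) (2,0)
  WB@(4,3): attacks (3,4) (3,2) (2,1) (1,0)
Union (11 distinct): (0,3) (1,0) (1,3) (2,0) (2,1) (2,2) (2,4) (3,2) (3,3) (3,4) (4,3)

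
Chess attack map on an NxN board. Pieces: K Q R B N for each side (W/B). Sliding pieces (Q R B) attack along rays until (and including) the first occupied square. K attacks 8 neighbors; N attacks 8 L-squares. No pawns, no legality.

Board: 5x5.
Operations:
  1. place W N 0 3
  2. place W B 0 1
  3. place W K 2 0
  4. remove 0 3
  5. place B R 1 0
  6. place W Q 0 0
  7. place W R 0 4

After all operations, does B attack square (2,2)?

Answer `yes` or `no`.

Answer: no

Derivation:
Op 1: place WN@(0,3)
Op 2: place WB@(0,1)
Op 3: place WK@(2,0)
Op 4: remove (0,3)
Op 5: place BR@(1,0)
Op 6: place WQ@(0,0)
Op 7: place WR@(0,4)
Per-piece attacks for B:
  BR@(1,0): attacks (1,1) (1,2) (1,3) (1,4) (2,0) (0,0) [ray(1,0) blocked at (2,0); ray(-1,0) blocked at (0,0)]
B attacks (2,2): no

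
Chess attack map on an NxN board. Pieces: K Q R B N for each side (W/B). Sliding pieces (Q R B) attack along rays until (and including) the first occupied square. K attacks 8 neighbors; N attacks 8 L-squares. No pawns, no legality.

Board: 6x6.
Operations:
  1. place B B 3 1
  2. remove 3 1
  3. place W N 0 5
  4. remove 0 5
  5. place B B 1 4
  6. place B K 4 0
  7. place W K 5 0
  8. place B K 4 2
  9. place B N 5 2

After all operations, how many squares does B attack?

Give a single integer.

Answer: 16

Derivation:
Op 1: place BB@(3,1)
Op 2: remove (3,1)
Op 3: place WN@(0,5)
Op 4: remove (0,5)
Op 5: place BB@(1,4)
Op 6: place BK@(4,0)
Op 7: place WK@(5,0)
Op 8: place BK@(4,2)
Op 9: place BN@(5,2)
Per-piece attacks for B:
  BB@(1,4): attacks (2,5) (2,3) (3,2) (4,1) (5,0) (0,5) (0,3) [ray(1,-1) blocked at (5,0)]
  BK@(4,0): attacks (4,1) (5,0) (3,0) (5,1) (3,1)
  BK@(4,2): attacks (4,3) (4,1) (5,2) (3,2) (5,3) (5,1) (3,3) (3,1)
  BN@(5,2): attacks (4,4) (3,3) (4,0) (3,1)
Union (16 distinct): (0,3) (0,5) (2,3) (2,5) (3,0) (3,1) (3,2) (3,3) (4,0) (4,1) (4,3) (4,4) (5,0) (5,1) (5,2) (5,3)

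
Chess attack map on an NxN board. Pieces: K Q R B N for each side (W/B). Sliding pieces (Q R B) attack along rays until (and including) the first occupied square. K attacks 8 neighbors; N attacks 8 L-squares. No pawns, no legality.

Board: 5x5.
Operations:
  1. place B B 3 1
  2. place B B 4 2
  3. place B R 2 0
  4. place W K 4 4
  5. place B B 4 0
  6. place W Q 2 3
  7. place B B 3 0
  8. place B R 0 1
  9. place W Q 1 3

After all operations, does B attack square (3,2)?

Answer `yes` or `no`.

Op 1: place BB@(3,1)
Op 2: place BB@(4,2)
Op 3: place BR@(2,0)
Op 4: place WK@(4,4)
Op 5: place BB@(4,0)
Op 6: place WQ@(2,3)
Op 7: place BB@(3,0)
Op 8: place BR@(0,1)
Op 9: place WQ@(1,3)
Per-piece attacks for B:
  BR@(0,1): attacks (0,2) (0,3) (0,4) (0,0) (1,1) (2,1) (3,1) [ray(1,0) blocked at (3,1)]
  BR@(2,0): attacks (2,1) (2,2) (2,3) (3,0) (1,0) (0,0) [ray(0,1) blocked at (2,3); ray(1,0) blocked at (3,0)]
  BB@(3,0): attacks (4,1) (2,1) (1,2) (0,3)
  BB@(3,1): attacks (4,2) (4,0) (2,2) (1,3) (2,0) [ray(1,1) blocked at (4,2); ray(1,-1) blocked at (4,0); ray(-1,1) blocked at (1,3); ray(-1,-1) blocked at (2,0)]
  BB@(4,0): attacks (3,1) [ray(-1,1) blocked at (3,1)]
  BB@(4,2): attacks (3,3) (2,4) (3,1) [ray(-1,-1) blocked at (3,1)]
B attacks (3,2): no

Answer: no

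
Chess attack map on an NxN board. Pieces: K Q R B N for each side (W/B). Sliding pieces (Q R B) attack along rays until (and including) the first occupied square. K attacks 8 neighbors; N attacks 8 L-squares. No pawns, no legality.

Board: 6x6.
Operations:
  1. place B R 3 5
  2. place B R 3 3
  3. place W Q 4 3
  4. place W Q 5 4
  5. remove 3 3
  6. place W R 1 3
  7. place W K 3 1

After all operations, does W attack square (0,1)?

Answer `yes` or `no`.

Answer: no

Derivation:
Op 1: place BR@(3,5)
Op 2: place BR@(3,3)
Op 3: place WQ@(4,3)
Op 4: place WQ@(5,4)
Op 5: remove (3,3)
Op 6: place WR@(1,3)
Op 7: place WK@(3,1)
Per-piece attacks for W:
  WR@(1,3): attacks (1,4) (1,5) (1,2) (1,1) (1,0) (2,3) (3,3) (4,3) (0,3) [ray(1,0) blocked at (4,3)]
  WK@(3,1): attacks (3,2) (3,0) (4,1) (2,1) (4,2) (4,0) (2,2) (2,0)
  WQ@(4,3): attacks (4,4) (4,5) (4,2) (4,1) (4,0) (5,3) (3,3) (2,3) (1,3) (5,4) (5,2) (3,4) (2,5) (3,2) (2,1) (1,0) [ray(-1,0) blocked at (1,3); ray(1,1) blocked at (5,4)]
  WQ@(5,4): attacks (5,5) (5,3) (5,2) (5,1) (5,0) (4,4) (3,4) (2,4) (1,4) (0,4) (4,5) (4,3) [ray(-1,-1) blocked at (4,3)]
W attacks (0,1): no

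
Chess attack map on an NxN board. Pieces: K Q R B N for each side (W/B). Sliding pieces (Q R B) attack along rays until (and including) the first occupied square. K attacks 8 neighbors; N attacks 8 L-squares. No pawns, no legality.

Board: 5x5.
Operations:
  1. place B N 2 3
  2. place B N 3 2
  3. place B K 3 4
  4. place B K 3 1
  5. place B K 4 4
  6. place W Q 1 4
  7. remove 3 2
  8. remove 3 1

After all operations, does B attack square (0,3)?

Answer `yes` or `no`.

Answer: no

Derivation:
Op 1: place BN@(2,3)
Op 2: place BN@(3,2)
Op 3: place BK@(3,4)
Op 4: place BK@(3,1)
Op 5: place BK@(4,4)
Op 6: place WQ@(1,4)
Op 7: remove (3,2)
Op 8: remove (3,1)
Per-piece attacks for B:
  BN@(2,3): attacks (4,4) (0,4) (3,1) (4,2) (1,1) (0,2)
  BK@(3,4): attacks (3,3) (4,4) (2,4) (4,3) (2,3)
  BK@(4,4): attacks (4,3) (3,4) (3,3)
B attacks (0,3): no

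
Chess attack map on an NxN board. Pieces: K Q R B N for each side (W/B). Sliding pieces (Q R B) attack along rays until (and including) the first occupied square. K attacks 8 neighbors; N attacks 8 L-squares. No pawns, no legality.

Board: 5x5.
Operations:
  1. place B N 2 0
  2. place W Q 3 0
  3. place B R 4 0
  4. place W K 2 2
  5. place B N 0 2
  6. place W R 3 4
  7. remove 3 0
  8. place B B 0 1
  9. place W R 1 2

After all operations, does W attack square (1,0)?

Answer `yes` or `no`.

Answer: yes

Derivation:
Op 1: place BN@(2,0)
Op 2: place WQ@(3,0)
Op 3: place BR@(4,0)
Op 4: place WK@(2,2)
Op 5: place BN@(0,2)
Op 6: place WR@(3,4)
Op 7: remove (3,0)
Op 8: place BB@(0,1)
Op 9: place WR@(1,2)
Per-piece attacks for W:
  WR@(1,2): attacks (1,3) (1,4) (1,1) (1,0) (2,2) (0,2) [ray(1,0) blocked at (2,2); ray(-1,0) blocked at (0,2)]
  WK@(2,2): attacks (2,3) (2,1) (3,2) (1,2) (3,3) (3,1) (1,3) (1,1)
  WR@(3,4): attacks (3,3) (3,2) (3,1) (3,0) (4,4) (2,4) (1,4) (0,4)
W attacks (1,0): yes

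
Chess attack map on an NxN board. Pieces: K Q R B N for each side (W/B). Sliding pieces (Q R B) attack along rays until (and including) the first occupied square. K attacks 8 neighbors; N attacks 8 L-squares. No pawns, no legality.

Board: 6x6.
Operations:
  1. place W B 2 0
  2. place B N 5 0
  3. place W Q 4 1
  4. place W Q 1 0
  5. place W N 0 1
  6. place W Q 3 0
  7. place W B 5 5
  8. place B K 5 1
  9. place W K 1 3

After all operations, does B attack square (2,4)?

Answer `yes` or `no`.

Op 1: place WB@(2,0)
Op 2: place BN@(5,0)
Op 3: place WQ@(4,1)
Op 4: place WQ@(1,0)
Op 5: place WN@(0,1)
Op 6: place WQ@(3,0)
Op 7: place WB@(5,5)
Op 8: place BK@(5,1)
Op 9: place WK@(1,3)
Per-piece attacks for B:
  BN@(5,0): attacks (4,2) (3,1)
  BK@(5,1): attacks (5,2) (5,0) (4,1) (4,2) (4,0)
B attacks (2,4): no

Answer: no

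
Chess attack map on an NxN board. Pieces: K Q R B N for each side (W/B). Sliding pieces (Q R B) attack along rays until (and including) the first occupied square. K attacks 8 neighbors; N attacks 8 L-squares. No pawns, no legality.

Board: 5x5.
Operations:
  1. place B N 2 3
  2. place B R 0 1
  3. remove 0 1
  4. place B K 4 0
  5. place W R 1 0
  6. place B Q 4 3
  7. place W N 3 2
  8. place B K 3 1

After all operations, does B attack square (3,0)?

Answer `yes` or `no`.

Op 1: place BN@(2,3)
Op 2: place BR@(0,1)
Op 3: remove (0,1)
Op 4: place BK@(4,0)
Op 5: place WR@(1,0)
Op 6: place BQ@(4,3)
Op 7: place WN@(3,2)
Op 8: place BK@(3,1)
Per-piece attacks for B:
  BN@(2,3): attacks (4,4) (0,4) (3,1) (4,2) (1,1) (0,2)
  BK@(3,1): attacks (3,2) (3,0) (4,1) (2,1) (4,2) (4,0) (2,2) (2,0)
  BK@(4,0): attacks (4,1) (3,0) (3,1)
  BQ@(4,3): attacks (4,4) (4,2) (4,1) (4,0) (3,3) (2,3) (3,4) (3,2) [ray(0,-1) blocked at (4,0); ray(-1,0) blocked at (2,3); ray(-1,-1) blocked at (3,2)]
B attacks (3,0): yes

Answer: yes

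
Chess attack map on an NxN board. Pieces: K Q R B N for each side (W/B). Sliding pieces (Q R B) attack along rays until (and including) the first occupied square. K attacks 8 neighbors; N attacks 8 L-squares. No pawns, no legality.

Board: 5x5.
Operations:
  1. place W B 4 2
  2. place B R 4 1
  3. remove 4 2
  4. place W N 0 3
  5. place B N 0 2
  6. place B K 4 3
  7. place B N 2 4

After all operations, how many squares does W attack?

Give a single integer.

Op 1: place WB@(4,2)
Op 2: place BR@(4,1)
Op 3: remove (4,2)
Op 4: place WN@(0,3)
Op 5: place BN@(0,2)
Op 6: place BK@(4,3)
Op 7: place BN@(2,4)
Per-piece attacks for W:
  WN@(0,3): attacks (2,4) (1,1) (2,2)
Union (3 distinct): (1,1) (2,2) (2,4)

Answer: 3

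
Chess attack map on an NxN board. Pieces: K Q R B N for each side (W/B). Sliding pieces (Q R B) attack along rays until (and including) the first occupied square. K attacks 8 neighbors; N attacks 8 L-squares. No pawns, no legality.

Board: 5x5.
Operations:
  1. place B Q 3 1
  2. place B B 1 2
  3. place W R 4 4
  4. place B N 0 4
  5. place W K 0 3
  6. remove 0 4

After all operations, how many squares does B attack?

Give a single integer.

Op 1: place BQ@(3,1)
Op 2: place BB@(1,2)
Op 3: place WR@(4,4)
Op 4: place BN@(0,4)
Op 5: place WK@(0,3)
Op 6: remove (0,4)
Per-piece attacks for B:
  BB@(1,2): attacks (2,3) (3,4) (2,1) (3,0) (0,3) (0,1) [ray(-1,1) blocked at (0,3)]
  BQ@(3,1): attacks (3,2) (3,3) (3,4) (3,0) (4,1) (2,1) (1,1) (0,1) (4,2) (4,0) (2,2) (1,3) (0,4) (2,0)
Union (16 distinct): (0,1) (0,3) (0,4) (1,1) (1,3) (2,0) (2,1) (2,2) (2,3) (3,0) (3,2) (3,3) (3,4) (4,0) (4,1) (4,2)

Answer: 16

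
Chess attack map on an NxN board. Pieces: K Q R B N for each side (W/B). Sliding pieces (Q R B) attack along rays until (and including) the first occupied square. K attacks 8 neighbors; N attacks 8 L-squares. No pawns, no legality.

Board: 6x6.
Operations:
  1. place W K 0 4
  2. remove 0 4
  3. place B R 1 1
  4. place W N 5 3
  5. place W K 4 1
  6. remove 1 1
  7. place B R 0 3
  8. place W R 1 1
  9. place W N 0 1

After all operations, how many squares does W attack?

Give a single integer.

Answer: 20

Derivation:
Op 1: place WK@(0,4)
Op 2: remove (0,4)
Op 3: place BR@(1,1)
Op 4: place WN@(5,3)
Op 5: place WK@(4,1)
Op 6: remove (1,1)
Op 7: place BR@(0,3)
Op 8: place WR@(1,1)
Op 9: place WN@(0,1)
Per-piece attacks for W:
  WN@(0,1): attacks (1,3) (2,2) (2,0)
  WR@(1,1): attacks (1,2) (1,3) (1,4) (1,5) (1,0) (2,1) (3,1) (4,1) (0,1) [ray(1,0) blocked at (4,1); ray(-1,0) blocked at (0,1)]
  WK@(4,1): attacks (4,2) (4,0) (5,1) (3,1) (5,2) (5,0) (3,2) (3,0)
  WN@(5,3): attacks (4,5) (3,4) (4,1) (3,2)
Union (20 distinct): (0,1) (1,0) (1,2) (1,3) (1,4) (1,5) (2,0) (2,1) (2,2) (3,0) (3,1) (3,2) (3,4) (4,0) (4,1) (4,2) (4,5) (5,0) (5,1) (5,2)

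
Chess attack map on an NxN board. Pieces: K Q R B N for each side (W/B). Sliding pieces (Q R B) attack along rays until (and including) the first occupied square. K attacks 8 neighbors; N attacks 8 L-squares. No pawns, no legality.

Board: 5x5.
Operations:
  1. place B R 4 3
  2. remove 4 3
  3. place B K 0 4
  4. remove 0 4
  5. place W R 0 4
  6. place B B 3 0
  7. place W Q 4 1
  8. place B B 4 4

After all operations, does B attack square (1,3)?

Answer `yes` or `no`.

Op 1: place BR@(4,3)
Op 2: remove (4,3)
Op 3: place BK@(0,4)
Op 4: remove (0,4)
Op 5: place WR@(0,4)
Op 6: place BB@(3,0)
Op 7: place WQ@(4,1)
Op 8: place BB@(4,4)
Per-piece attacks for B:
  BB@(3,0): attacks (4,1) (2,1) (1,2) (0,3) [ray(1,1) blocked at (4,1)]
  BB@(4,4): attacks (3,3) (2,2) (1,1) (0,0)
B attacks (1,3): no

Answer: no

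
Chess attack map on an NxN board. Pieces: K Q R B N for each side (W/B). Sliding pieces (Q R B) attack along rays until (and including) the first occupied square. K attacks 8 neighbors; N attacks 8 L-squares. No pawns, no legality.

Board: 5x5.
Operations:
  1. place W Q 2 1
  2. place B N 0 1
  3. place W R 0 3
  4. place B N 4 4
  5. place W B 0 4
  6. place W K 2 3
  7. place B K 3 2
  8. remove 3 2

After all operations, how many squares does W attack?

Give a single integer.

Op 1: place WQ@(2,1)
Op 2: place BN@(0,1)
Op 3: place WR@(0,3)
Op 4: place BN@(4,4)
Op 5: place WB@(0,4)
Op 6: place WK@(2,3)
Op 7: place BK@(3,2)
Op 8: remove (3,2)
Per-piece attacks for W:
  WR@(0,3): attacks (0,4) (0,2) (0,1) (1,3) (2,3) [ray(0,1) blocked at (0,4); ray(0,-1) blocked at (0,1); ray(1,0) blocked at (2,3)]
  WB@(0,4): attacks (1,3) (2,2) (3,1) (4,0)
  WQ@(2,1): attacks (2,2) (2,3) (2,0) (3,1) (4,1) (1,1) (0,1) (3,2) (4,3) (3,0) (1,2) (0,3) (1,0) [ray(0,1) blocked at (2,3); ray(-1,0) blocked at (0,1); ray(-1,1) blocked at (0,3)]
  WK@(2,3): attacks (2,4) (2,2) (3,3) (1,3) (3,4) (3,2) (1,4) (1,2)
Union (21 distinct): (0,1) (0,2) (0,3) (0,4) (1,0) (1,1) (1,2) (1,3) (1,4) (2,0) (2,2) (2,3) (2,4) (3,0) (3,1) (3,2) (3,3) (3,4) (4,0) (4,1) (4,3)

Answer: 21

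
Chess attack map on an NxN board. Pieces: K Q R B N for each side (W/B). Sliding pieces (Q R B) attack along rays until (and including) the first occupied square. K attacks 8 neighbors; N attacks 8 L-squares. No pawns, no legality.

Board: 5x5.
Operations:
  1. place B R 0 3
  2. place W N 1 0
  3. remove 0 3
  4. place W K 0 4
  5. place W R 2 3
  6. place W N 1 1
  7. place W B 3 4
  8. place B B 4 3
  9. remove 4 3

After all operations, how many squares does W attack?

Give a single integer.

Op 1: place BR@(0,3)
Op 2: place WN@(1,0)
Op 3: remove (0,3)
Op 4: place WK@(0,4)
Op 5: place WR@(2,3)
Op 6: place WN@(1,1)
Op 7: place WB@(3,4)
Op 8: place BB@(4,3)
Op 9: remove (4,3)
Per-piece attacks for W:
  WK@(0,4): attacks (0,3) (1,4) (1,3)
  WN@(1,0): attacks (2,2) (3,1) (0,2)
  WN@(1,1): attacks (2,3) (3,2) (0,3) (3,0)
  WR@(2,3): attacks (2,4) (2,2) (2,1) (2,0) (3,3) (4,3) (1,3) (0,3)
  WB@(3,4): attacks (4,3) (2,3) [ray(-1,-1) blocked at (2,3)]
Union (14 distinct): (0,2) (0,3) (1,3) (1,4) (2,0) (2,1) (2,2) (2,3) (2,4) (3,0) (3,1) (3,2) (3,3) (4,3)

Answer: 14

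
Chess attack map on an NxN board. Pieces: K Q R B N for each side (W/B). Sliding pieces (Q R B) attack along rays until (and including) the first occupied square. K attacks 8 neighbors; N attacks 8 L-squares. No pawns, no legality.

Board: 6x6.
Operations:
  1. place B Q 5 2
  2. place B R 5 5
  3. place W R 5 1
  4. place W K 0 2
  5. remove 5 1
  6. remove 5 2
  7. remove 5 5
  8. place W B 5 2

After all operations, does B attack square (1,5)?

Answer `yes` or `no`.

Answer: no

Derivation:
Op 1: place BQ@(5,2)
Op 2: place BR@(5,5)
Op 3: place WR@(5,1)
Op 4: place WK@(0,2)
Op 5: remove (5,1)
Op 6: remove (5,2)
Op 7: remove (5,5)
Op 8: place WB@(5,2)
Per-piece attacks for B:
B attacks (1,5): no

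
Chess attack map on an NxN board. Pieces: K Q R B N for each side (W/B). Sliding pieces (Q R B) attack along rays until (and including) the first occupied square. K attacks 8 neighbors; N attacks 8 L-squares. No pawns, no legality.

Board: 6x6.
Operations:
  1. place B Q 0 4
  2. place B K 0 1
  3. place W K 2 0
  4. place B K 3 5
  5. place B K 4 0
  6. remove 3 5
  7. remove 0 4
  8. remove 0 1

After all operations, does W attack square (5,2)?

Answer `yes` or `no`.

Op 1: place BQ@(0,4)
Op 2: place BK@(0,1)
Op 3: place WK@(2,0)
Op 4: place BK@(3,5)
Op 5: place BK@(4,0)
Op 6: remove (3,5)
Op 7: remove (0,4)
Op 8: remove (0,1)
Per-piece attacks for W:
  WK@(2,0): attacks (2,1) (3,0) (1,0) (3,1) (1,1)
W attacks (5,2): no

Answer: no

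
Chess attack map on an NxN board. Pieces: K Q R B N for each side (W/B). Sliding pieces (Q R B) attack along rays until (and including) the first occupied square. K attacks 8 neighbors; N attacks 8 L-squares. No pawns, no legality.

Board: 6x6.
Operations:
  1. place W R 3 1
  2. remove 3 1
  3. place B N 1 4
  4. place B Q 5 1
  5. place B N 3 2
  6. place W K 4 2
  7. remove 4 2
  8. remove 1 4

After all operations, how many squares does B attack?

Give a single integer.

Op 1: place WR@(3,1)
Op 2: remove (3,1)
Op 3: place BN@(1,4)
Op 4: place BQ@(5,1)
Op 5: place BN@(3,2)
Op 6: place WK@(4,2)
Op 7: remove (4,2)
Op 8: remove (1,4)
Per-piece attacks for B:
  BN@(3,2): attacks (4,4) (5,3) (2,4) (1,3) (4,0) (5,1) (2,0) (1,1)
  BQ@(5,1): attacks (5,2) (5,3) (5,4) (5,5) (5,0) (4,1) (3,1) (2,1) (1,1) (0,1) (4,2) (3,3) (2,4) (1,5) (4,0)
Union (19 distinct): (0,1) (1,1) (1,3) (1,5) (2,0) (2,1) (2,4) (3,1) (3,3) (4,0) (4,1) (4,2) (4,4) (5,0) (5,1) (5,2) (5,3) (5,4) (5,5)

Answer: 19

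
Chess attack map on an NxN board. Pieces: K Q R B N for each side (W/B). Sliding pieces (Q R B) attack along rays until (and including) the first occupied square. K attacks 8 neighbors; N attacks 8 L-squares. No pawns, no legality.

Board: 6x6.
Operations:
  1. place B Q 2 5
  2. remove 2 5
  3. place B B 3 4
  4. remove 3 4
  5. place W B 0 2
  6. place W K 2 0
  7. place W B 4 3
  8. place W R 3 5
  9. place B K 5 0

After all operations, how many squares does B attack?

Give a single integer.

Op 1: place BQ@(2,5)
Op 2: remove (2,5)
Op 3: place BB@(3,4)
Op 4: remove (3,4)
Op 5: place WB@(0,2)
Op 6: place WK@(2,0)
Op 7: place WB@(4,3)
Op 8: place WR@(3,5)
Op 9: place BK@(5,0)
Per-piece attacks for B:
  BK@(5,0): attacks (5,1) (4,0) (4,1)
Union (3 distinct): (4,0) (4,1) (5,1)

Answer: 3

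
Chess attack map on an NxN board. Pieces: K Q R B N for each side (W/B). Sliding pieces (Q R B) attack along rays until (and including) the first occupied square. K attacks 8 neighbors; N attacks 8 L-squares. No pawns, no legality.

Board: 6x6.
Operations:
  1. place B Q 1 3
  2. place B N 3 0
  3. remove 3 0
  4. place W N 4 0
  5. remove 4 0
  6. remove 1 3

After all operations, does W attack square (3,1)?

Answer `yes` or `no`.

Op 1: place BQ@(1,3)
Op 2: place BN@(3,0)
Op 3: remove (3,0)
Op 4: place WN@(4,0)
Op 5: remove (4,0)
Op 6: remove (1,3)
Per-piece attacks for W:
W attacks (3,1): no

Answer: no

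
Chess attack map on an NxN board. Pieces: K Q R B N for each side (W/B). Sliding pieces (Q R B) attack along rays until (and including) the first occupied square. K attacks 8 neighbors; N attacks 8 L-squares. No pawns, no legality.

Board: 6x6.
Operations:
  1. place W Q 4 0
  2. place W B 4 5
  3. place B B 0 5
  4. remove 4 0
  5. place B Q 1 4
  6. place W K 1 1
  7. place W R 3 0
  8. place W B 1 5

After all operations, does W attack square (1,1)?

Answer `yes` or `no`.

Op 1: place WQ@(4,0)
Op 2: place WB@(4,5)
Op 3: place BB@(0,5)
Op 4: remove (4,0)
Op 5: place BQ@(1,4)
Op 6: place WK@(1,1)
Op 7: place WR@(3,0)
Op 8: place WB@(1,5)
Per-piece attacks for W:
  WK@(1,1): attacks (1,2) (1,0) (2,1) (0,1) (2,2) (2,0) (0,2) (0,0)
  WB@(1,5): attacks (2,4) (3,3) (4,2) (5,1) (0,4)
  WR@(3,0): attacks (3,1) (3,2) (3,3) (3,4) (3,5) (4,0) (5,0) (2,0) (1,0) (0,0)
  WB@(4,5): attacks (5,4) (3,4) (2,3) (1,2) (0,1)
W attacks (1,1): no

Answer: no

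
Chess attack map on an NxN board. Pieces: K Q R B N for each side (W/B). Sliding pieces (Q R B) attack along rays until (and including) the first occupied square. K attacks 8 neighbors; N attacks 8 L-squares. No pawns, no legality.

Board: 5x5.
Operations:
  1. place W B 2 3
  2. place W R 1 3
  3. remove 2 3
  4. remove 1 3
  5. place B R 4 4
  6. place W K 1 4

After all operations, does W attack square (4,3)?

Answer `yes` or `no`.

Answer: no

Derivation:
Op 1: place WB@(2,3)
Op 2: place WR@(1,3)
Op 3: remove (2,3)
Op 4: remove (1,3)
Op 5: place BR@(4,4)
Op 6: place WK@(1,4)
Per-piece attacks for W:
  WK@(1,4): attacks (1,3) (2,4) (0,4) (2,3) (0,3)
W attacks (4,3): no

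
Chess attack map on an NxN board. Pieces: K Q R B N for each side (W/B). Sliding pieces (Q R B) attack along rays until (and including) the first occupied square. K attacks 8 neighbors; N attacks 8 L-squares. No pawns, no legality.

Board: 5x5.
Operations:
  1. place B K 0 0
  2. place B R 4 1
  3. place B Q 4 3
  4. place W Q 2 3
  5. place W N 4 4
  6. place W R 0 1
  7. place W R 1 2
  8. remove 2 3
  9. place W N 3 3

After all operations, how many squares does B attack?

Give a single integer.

Op 1: place BK@(0,0)
Op 2: place BR@(4,1)
Op 3: place BQ@(4,3)
Op 4: place WQ@(2,3)
Op 5: place WN@(4,4)
Op 6: place WR@(0,1)
Op 7: place WR@(1,2)
Op 8: remove (2,3)
Op 9: place WN@(3,3)
Per-piece attacks for B:
  BK@(0,0): attacks (0,1) (1,0) (1,1)
  BR@(4,1): attacks (4,2) (4,3) (4,0) (3,1) (2,1) (1,1) (0,1) [ray(0,1) blocked at (4,3); ray(-1,0) blocked at (0,1)]
  BQ@(4,3): attacks (4,4) (4,2) (4,1) (3,3) (3,4) (3,2) (2,1) (1,0) [ray(0,1) blocked at (4,4); ray(0,-1) blocked at (4,1); ray(-1,0) blocked at (3,3)]
Union (13 distinct): (0,1) (1,0) (1,1) (2,1) (3,1) (3,2) (3,3) (3,4) (4,0) (4,1) (4,2) (4,3) (4,4)

Answer: 13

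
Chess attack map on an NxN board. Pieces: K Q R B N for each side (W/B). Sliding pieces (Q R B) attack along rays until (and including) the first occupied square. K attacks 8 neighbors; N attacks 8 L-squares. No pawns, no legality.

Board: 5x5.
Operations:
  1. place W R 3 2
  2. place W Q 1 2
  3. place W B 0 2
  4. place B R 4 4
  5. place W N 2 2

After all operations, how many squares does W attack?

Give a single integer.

Op 1: place WR@(3,2)
Op 2: place WQ@(1,2)
Op 3: place WB@(0,2)
Op 4: place BR@(4,4)
Op 5: place WN@(2,2)
Per-piece attacks for W:
  WB@(0,2): attacks (1,3) (2,4) (1,1) (2,0)
  WQ@(1,2): attacks (1,3) (1,4) (1,1) (1,0) (2,2) (0,2) (2,3) (3,4) (2,1) (3,0) (0,3) (0,1) [ray(1,0) blocked at (2,2); ray(-1,0) blocked at (0,2)]
  WN@(2,2): attacks (3,4) (4,3) (1,4) (0,3) (3,0) (4,1) (1,0) (0,1)
  WR@(3,2): attacks (3,3) (3,4) (3,1) (3,0) (4,2) (2,2) [ray(-1,0) blocked at (2,2)]
Union (19 distinct): (0,1) (0,2) (0,3) (1,0) (1,1) (1,3) (1,4) (2,0) (2,1) (2,2) (2,3) (2,4) (3,0) (3,1) (3,3) (3,4) (4,1) (4,2) (4,3)

Answer: 19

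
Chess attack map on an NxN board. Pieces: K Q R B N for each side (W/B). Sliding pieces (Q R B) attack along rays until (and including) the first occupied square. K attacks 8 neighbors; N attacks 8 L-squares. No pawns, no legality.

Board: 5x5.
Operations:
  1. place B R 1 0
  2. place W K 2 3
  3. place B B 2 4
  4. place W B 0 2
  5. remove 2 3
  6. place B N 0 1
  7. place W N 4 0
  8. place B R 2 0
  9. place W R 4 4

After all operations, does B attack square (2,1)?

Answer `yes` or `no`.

Op 1: place BR@(1,0)
Op 2: place WK@(2,3)
Op 3: place BB@(2,4)
Op 4: place WB@(0,2)
Op 5: remove (2,3)
Op 6: place BN@(0,1)
Op 7: place WN@(4,0)
Op 8: place BR@(2,0)
Op 9: place WR@(4,4)
Per-piece attacks for B:
  BN@(0,1): attacks (1,3) (2,2) (2,0)
  BR@(1,0): attacks (1,1) (1,2) (1,3) (1,4) (2,0) (0,0) [ray(1,0) blocked at (2,0)]
  BR@(2,0): attacks (2,1) (2,2) (2,3) (2,4) (3,0) (4,0) (1,0) [ray(0,1) blocked at (2,4); ray(1,0) blocked at (4,0); ray(-1,0) blocked at (1,0)]
  BB@(2,4): attacks (3,3) (4,2) (1,3) (0,2) [ray(-1,-1) blocked at (0,2)]
B attacks (2,1): yes

Answer: yes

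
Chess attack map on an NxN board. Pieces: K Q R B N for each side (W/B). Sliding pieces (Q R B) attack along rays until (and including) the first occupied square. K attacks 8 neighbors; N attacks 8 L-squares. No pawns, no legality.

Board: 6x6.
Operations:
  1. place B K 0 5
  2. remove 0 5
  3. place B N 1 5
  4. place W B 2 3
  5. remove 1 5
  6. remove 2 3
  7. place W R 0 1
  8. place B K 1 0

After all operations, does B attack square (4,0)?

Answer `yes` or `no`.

Op 1: place BK@(0,5)
Op 2: remove (0,5)
Op 3: place BN@(1,5)
Op 4: place WB@(2,3)
Op 5: remove (1,5)
Op 6: remove (2,3)
Op 7: place WR@(0,1)
Op 8: place BK@(1,0)
Per-piece attacks for B:
  BK@(1,0): attacks (1,1) (2,0) (0,0) (2,1) (0,1)
B attacks (4,0): no

Answer: no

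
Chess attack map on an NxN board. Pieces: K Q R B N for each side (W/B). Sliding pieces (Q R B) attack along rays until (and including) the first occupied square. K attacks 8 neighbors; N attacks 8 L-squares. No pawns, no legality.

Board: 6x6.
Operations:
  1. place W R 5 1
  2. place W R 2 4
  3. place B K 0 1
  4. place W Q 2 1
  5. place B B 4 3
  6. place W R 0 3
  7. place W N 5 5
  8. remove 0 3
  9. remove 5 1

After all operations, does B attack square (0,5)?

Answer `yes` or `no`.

Answer: no

Derivation:
Op 1: place WR@(5,1)
Op 2: place WR@(2,4)
Op 3: place BK@(0,1)
Op 4: place WQ@(2,1)
Op 5: place BB@(4,3)
Op 6: place WR@(0,3)
Op 7: place WN@(5,5)
Op 8: remove (0,3)
Op 9: remove (5,1)
Per-piece attacks for B:
  BK@(0,1): attacks (0,2) (0,0) (1,1) (1,2) (1,0)
  BB@(4,3): attacks (5,4) (5,2) (3,4) (2,5) (3,2) (2,1) [ray(-1,-1) blocked at (2,1)]
B attacks (0,5): no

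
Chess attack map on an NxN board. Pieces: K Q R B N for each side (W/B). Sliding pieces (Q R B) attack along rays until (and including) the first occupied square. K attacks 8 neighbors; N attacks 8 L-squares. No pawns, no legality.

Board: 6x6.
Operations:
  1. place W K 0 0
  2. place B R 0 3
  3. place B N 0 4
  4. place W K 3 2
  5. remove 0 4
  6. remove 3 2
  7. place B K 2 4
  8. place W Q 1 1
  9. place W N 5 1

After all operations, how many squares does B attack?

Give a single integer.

Op 1: place WK@(0,0)
Op 2: place BR@(0,3)
Op 3: place BN@(0,4)
Op 4: place WK@(3,2)
Op 5: remove (0,4)
Op 6: remove (3,2)
Op 7: place BK@(2,4)
Op 8: place WQ@(1,1)
Op 9: place WN@(5,1)
Per-piece attacks for B:
  BR@(0,3): attacks (0,4) (0,5) (0,2) (0,1) (0,0) (1,3) (2,3) (3,3) (4,3) (5,3) [ray(0,-1) blocked at (0,0)]
  BK@(2,4): attacks (2,5) (2,3) (3,4) (1,4) (3,5) (3,3) (1,5) (1,3)
Union (15 distinct): (0,0) (0,1) (0,2) (0,4) (0,5) (1,3) (1,4) (1,5) (2,3) (2,5) (3,3) (3,4) (3,5) (4,3) (5,3)

Answer: 15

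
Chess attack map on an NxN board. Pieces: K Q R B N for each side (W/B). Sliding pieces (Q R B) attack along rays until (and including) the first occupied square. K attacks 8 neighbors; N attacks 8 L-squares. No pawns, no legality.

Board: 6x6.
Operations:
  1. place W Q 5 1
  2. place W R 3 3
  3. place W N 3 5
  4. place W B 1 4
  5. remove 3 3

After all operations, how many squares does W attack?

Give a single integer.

Answer: 22

Derivation:
Op 1: place WQ@(5,1)
Op 2: place WR@(3,3)
Op 3: place WN@(3,5)
Op 4: place WB@(1,4)
Op 5: remove (3,3)
Per-piece attacks for W:
  WB@(1,4): attacks (2,5) (2,3) (3,2) (4,1) (5,0) (0,5) (0,3)
  WN@(3,5): attacks (4,3) (5,4) (2,3) (1,4)
  WQ@(5,1): attacks (5,2) (5,3) (5,4) (5,5) (5,0) (4,1) (3,1) (2,1) (1,1) (0,1) (4,2) (3,3) (2,4) (1,5) (4,0)
Union (22 distinct): (0,1) (0,3) (0,5) (1,1) (1,4) (1,5) (2,1) (2,3) (2,4) (2,5) (3,1) (3,2) (3,3) (4,0) (4,1) (4,2) (4,3) (5,0) (5,2) (5,3) (5,4) (5,5)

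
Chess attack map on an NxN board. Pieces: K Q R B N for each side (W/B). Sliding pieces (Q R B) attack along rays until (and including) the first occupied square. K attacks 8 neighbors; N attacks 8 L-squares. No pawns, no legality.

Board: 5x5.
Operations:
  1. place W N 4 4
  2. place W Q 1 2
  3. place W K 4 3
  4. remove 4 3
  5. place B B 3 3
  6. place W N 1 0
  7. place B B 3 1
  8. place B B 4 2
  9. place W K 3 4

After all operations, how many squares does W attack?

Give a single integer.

Answer: 19

Derivation:
Op 1: place WN@(4,4)
Op 2: place WQ@(1,2)
Op 3: place WK@(4,3)
Op 4: remove (4,3)
Op 5: place BB@(3,3)
Op 6: place WN@(1,0)
Op 7: place BB@(3,1)
Op 8: place BB@(4,2)
Op 9: place WK@(3,4)
Per-piece attacks for W:
  WN@(1,0): attacks (2,2) (3,1) (0,2)
  WQ@(1,2): attacks (1,3) (1,4) (1,1) (1,0) (2,2) (3,2) (4,2) (0,2) (2,3) (3,4) (2,1) (3,0) (0,3) (0,1) [ray(0,-1) blocked at (1,0); ray(1,0) blocked at (4,2); ray(1,1) blocked at (3,4)]
  WK@(3,4): attacks (3,3) (4,4) (2,4) (4,3) (2,3)
  WN@(4,4): attacks (3,2) (2,3)
Union (19 distinct): (0,1) (0,2) (0,3) (1,0) (1,1) (1,3) (1,4) (2,1) (2,2) (2,3) (2,4) (3,0) (3,1) (3,2) (3,3) (3,4) (4,2) (4,3) (4,4)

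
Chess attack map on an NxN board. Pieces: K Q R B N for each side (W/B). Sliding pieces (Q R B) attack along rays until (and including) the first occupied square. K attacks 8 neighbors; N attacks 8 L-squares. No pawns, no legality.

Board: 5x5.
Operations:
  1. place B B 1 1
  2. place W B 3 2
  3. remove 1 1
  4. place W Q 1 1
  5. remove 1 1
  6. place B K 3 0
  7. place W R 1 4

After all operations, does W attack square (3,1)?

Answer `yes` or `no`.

Answer: no

Derivation:
Op 1: place BB@(1,1)
Op 2: place WB@(3,2)
Op 3: remove (1,1)
Op 4: place WQ@(1,1)
Op 5: remove (1,1)
Op 6: place BK@(3,0)
Op 7: place WR@(1,4)
Per-piece attacks for W:
  WR@(1,4): attacks (1,3) (1,2) (1,1) (1,0) (2,4) (3,4) (4,4) (0,4)
  WB@(3,2): attacks (4,3) (4,1) (2,3) (1,4) (2,1) (1,0) [ray(-1,1) blocked at (1,4)]
W attacks (3,1): no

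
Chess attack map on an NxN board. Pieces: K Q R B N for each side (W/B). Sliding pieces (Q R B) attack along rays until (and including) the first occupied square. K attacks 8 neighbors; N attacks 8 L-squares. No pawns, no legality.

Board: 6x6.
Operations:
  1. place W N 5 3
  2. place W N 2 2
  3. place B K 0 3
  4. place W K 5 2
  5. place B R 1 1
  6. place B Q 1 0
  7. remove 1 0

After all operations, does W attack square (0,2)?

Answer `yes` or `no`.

Op 1: place WN@(5,3)
Op 2: place WN@(2,2)
Op 3: place BK@(0,3)
Op 4: place WK@(5,2)
Op 5: place BR@(1,1)
Op 6: place BQ@(1,0)
Op 7: remove (1,0)
Per-piece attacks for W:
  WN@(2,2): attacks (3,4) (4,3) (1,4) (0,3) (3,0) (4,1) (1,0) (0,1)
  WK@(5,2): attacks (5,3) (5,1) (4,2) (4,3) (4,1)
  WN@(5,3): attacks (4,5) (3,4) (4,1) (3,2)
W attacks (0,2): no

Answer: no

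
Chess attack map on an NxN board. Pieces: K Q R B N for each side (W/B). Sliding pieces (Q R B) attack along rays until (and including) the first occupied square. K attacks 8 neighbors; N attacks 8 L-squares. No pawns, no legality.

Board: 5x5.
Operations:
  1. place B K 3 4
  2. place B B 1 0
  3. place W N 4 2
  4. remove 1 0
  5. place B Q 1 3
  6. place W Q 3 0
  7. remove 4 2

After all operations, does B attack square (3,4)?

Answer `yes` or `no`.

Answer: no

Derivation:
Op 1: place BK@(3,4)
Op 2: place BB@(1,0)
Op 3: place WN@(4,2)
Op 4: remove (1,0)
Op 5: place BQ@(1,3)
Op 6: place WQ@(3,0)
Op 7: remove (4,2)
Per-piece attacks for B:
  BQ@(1,3): attacks (1,4) (1,2) (1,1) (1,0) (2,3) (3,3) (4,3) (0,3) (2,4) (2,2) (3,1) (4,0) (0,4) (0,2)
  BK@(3,4): attacks (3,3) (4,4) (2,4) (4,3) (2,3)
B attacks (3,4): no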